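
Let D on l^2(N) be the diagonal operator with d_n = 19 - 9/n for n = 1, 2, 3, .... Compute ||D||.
||D|| = 19

For a diagonal operator on l^2 with entries d_n, ||D|| = sup_n |d_n|. Here d_1 = 10, d_2 = 29/2, ..., and d_n = 19 - 9/n increases monotonically toward 19. All terms lie in [10, 19), so |d_n| = d_n and the supremum is the limit 19, which is not attained by any individual d_n. Hence ||D|| = 19.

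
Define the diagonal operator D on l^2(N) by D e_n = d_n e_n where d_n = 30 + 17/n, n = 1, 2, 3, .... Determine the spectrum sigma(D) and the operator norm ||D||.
sigma(D) = {30 + 17/n : n ≥ 1} ∪ {30}; ||D|| = 47

A bounded diagonal operator on l^2 with diagonal entries d_n has spectrum equal to the closure of {d_n : n ≥ 1}: every d_n is an eigenvalue (with eigenvector e_n), so {d_n} ⊂ sigma(D); the spectrum is closed, so its closure is too; and for lambda not in the closure, (D - lambda I) has bounded inverse (the diagonal entries 1/(d_n - lambda) are bounded). For our sequence d_n = 30 + 17/n, n = 1, 2, 3, ...:
  - {d_n} = {30 + 17/n : n ≥ 1}; the only limit point is 30
  - closure = {30 + 17/n : n ≥ 1} ∪ {30}
For the norm: a diagonal operator has ||D|| = sup_n |d_n|. Here d_n = 30 + 17/n is positive and decreasing, so sup_n |d_n| = d_1 = 30 + 17 = 47. So ||D|| = 47.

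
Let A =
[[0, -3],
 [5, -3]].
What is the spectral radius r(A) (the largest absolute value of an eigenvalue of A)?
r(A) = sqrt(15) ≈ 3.873

The eigenvalues of A are the roots of its characteristic polynomial. With M = A (coefficients from the trace and determinant):
  p(λ) = det(λ I - M) = λ^2 + 3λ + 15.
For λ^2 + 3λ + 15 the discriminant is -51. It is negative, so the roots are the complex-conjugate pair λ = -3/2 ± (sqrt(51)/2) i ≈ -1.5 ± 3.5707i. For a conjugate pair the product of the roots equals the constant term, so |λ|^2 = 15 and |λ| = sqrt(15) ≈ 3.873.
Thus the eigenvalues (to 4 decimals) are -1.5 ± 3.5707i (modulus 3.873). The spectral radius is the largest modulus: r(A) = sqrt(15) ≈ 3.873. (Cross-check: r(A) ≤ ||A||_2 ≈ 6.0748; equality holds whenever A is normal, though it can also hold for some non-normal A.)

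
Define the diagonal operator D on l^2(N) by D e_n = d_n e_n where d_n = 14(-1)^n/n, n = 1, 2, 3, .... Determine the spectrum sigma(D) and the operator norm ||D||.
sigma(D) = {14(-1)^n/n : n ≥ 1} ∪ {0}; ||D|| = 14

A bounded diagonal operator on l^2 with diagonal entries d_n has spectrum equal to the closure of {d_n : n ≥ 1}: every d_n is an eigenvalue (with eigenvector e_n), so {d_n} ⊂ sigma(D); the spectrum is closed, so its closure is too; and for lambda not in the closure, (D - lambda I) has bounded inverse (the diagonal entries 1/(d_n - lambda) are bounded). For our sequence d_n = 14(-1)^n/n, n = 1, 2, 3, ...:
  - {d_n} = {14(-1)^n/n : n ≥ 1}; the only limit point is 0
  - closure = {14(-1)^n/n : n ≥ 1} ∪ {0}
For the norm: a diagonal operator has ||D|| = sup_n |d_n|. Here |d_n| = 14/n is decreasing, so sup_n |d_n| = |d_1| = 14. So ||D|| = 14.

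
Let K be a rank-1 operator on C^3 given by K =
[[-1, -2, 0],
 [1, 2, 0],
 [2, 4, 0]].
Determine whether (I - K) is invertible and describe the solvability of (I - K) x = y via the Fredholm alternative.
(I - K) is singular (det(I - K) = 0, i.e. 1 ∈ sigma(K)). (I - K) x = y is solvable iff y ⊥ ker((I - K)^*) = span{(-1, -2, 0)}, i.e. iff -y_1 - 2y_2 = 0. When solvable, the solutions are x = y + c·(1, -1, -2), c arbitrary (ker(I - K) = span{(1, -1, -2)}, dimension 1).

K has rank 1, so it is an outer product K = u v^T: every row of K is a multiple of one row vector. Reading off the entries, u = (1, -1, -2) and v = (-1, -2, 0) (row i of K equals u_i·v^T). A rank-one matrix u v^T satisfies K u = u (v·u) and kills the (2)-dimensional subspace v^⊥, so its characteristic polynomial is lambda^2 (lambda - v·u) with v·u = tr K = 1. Hence the eigenvalues of I - K are 1 (multiplicity 2) and 1 - (1) = 0, so det(I - K) = 0. (Direct check: I - K =
[[2, 2, 0],
 [-1, -1, 0],
 [-2, -4, 1]]
has determinant 0.) So 1 is an eigenvalue of K and (I - K) is not invertible. The finite-dimensional Fredholm alternative says: either (I - K) is invertible, or ker(I - K) ≠ {0} and then range(I - K) = ker((I - K)^*)^⊥, with dim ker(I - K) = dim ker((I - K)^*). We are in the second case, so we need both kernels. Kernel of I - K: (I - K) u = u - u (v·u) = u - u = 0, so ker(I - K) = span{u} = span{(1, -1, -2)} (it is exactly 1-dimensional because rank(I - K) = 2). Kernel of the adjoint: K is real, so (I - K)^* = I - K^T = I - v u^T, and (I - v u^T) v = v - v (u·v) = 0; hence ker((I - K)^*) = span{v} = span{(-1, -2, 0)}. Therefore (I - K) x = y is solvable iff <y, v> = 0, i.e. iff -y_1 - 2y_2 = 0. When this holds, K y = u (v·y) = 0, so (I - K) y = y and x = y is a particular solution; the full solution set is the line x = y + c·u = y + c·(1, -1, -2), c ∈ C.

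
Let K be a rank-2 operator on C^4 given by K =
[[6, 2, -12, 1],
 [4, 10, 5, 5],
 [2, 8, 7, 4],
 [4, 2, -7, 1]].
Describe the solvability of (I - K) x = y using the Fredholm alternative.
(I - K) is invertible (det(I - K) = 162 ≠ 0), so for every y in C^4 the equation (I - K) x = y has a unique solution.

K has rank 2 and factors as K = U V^T = u1 v1^T + u2 v2^T with u1 = (-2, 3, 3, -1), v1 = (0, 2, 3, 1), u2 = (-3, -2, -1, -2), v2 = (-2, -2, 2, -1) (multiplying out reproduces the displayed K). The nonzero eigenvalues of U V^T coincide with those of the 2 x 2 matrix G = V^T U = [[v1·u1, v1·u2], [v2·u1, v2·u2]] = [[14, -9], [5, 10]], and by the Sylvester determinant identity det(I_4 - U V^T) = det(I_2 - V^T U) = det([[-13, 9], [-5, -9]]) = (-13)(-9) - (9)(-5) = 162. (Direct check: I - K =
[[-5, -2, 12, -1],
 [-4, -9, -5, -5],
 [-2, -8, -6, -4],
 [-4, -2, 7, 0]]
has determinant 162.) The finite-dimensional Fredholm alternative says: either (I - K) is invertible, or ker(I - K) ≠ {0} and then range(I - K) = ker((I - K)^*)^⊥, with dim ker(I - K) = dim ker((I - K)^*). Since det(I - K) ≠ 0, 1 is not an eigenvalue of K and ker(I - K) = {0}, so we are in the first case: for every y there is a unique x = (I - K)^(-1) y. (Explicitly, by the Woodbury identity, (I - U V^T)^(-1) = I + U (I_2 - G)^(-1) V^T.)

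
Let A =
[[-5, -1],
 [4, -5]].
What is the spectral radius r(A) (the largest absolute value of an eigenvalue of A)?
r(A) = sqrt(29) ≈ 5.3852

The eigenvalues of A are the roots of its characteristic polynomial. With M = A (coefficients from the trace and determinant):
  p(λ) = det(λ I - M) = λ^2 + 10λ + 29.
For λ^2 + 10λ + 29 the discriminant is -16. It is negative, so the roots are the complex-conjugate pair λ = -5 ± (sqrt(16)/2) i ≈ -5 ± 2i. For a conjugate pair the product of the roots equals the constant term, so |λ|^2 = 29 and |λ| = sqrt(29) ≈ 5.3852.
Thus the eigenvalues (to 4 decimals) are -5 ± 2i (modulus 5.3852). The spectral radius is the largest modulus: r(A) = sqrt(29) ≈ 5.3852. (Cross-check: r(A) ≤ ||A||_2 ≈ 7.0902; equality holds whenever A is normal, though it can also hold for some non-normal A.)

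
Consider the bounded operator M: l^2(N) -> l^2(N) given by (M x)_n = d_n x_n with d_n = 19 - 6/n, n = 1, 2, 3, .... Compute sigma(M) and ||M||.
sigma(M) = {19 - 6/n : n ≥ 1} ∪ {19}; ||M|| = 19

A bounded diagonal operator on l^2 with diagonal entries d_n has spectrum equal to the closure of {d_n : n ≥ 1}: every d_n is an eigenvalue (with eigenvector e_n), so {d_n} ⊂ sigma(M); the spectrum is closed, so its closure is too; and for lambda not in the closure, (M - lambda I) has bounded inverse (the diagonal entries 1/(d_n - lambda) are bounded). For our sequence d_n = 19 - 6/n, n = 1, 2, 3, ...:
  - {d_n} = {19 - 6/n : n ≥ 1}; the only limit point is 19
  - closure = {19 - 6/n : n ≥ 1} ∪ {19}
For the norm: a diagonal operator has ||M|| = sup_n |d_n|. Here d_n = 19 - 6/n increases monotonically from d_1 = 13 toward 19, with all terms in [13, 19); so sup_n |d_n| = 19 (the supremum is the limit, not attained). So ||M|| = 19.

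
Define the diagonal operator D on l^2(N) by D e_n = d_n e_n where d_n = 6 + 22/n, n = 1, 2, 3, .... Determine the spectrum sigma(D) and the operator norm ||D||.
sigma(D) = {6 + 22/n : n ≥ 1} ∪ {6}; ||D|| = 28

A bounded diagonal operator on l^2 with diagonal entries d_n has spectrum equal to the closure of {d_n : n ≥ 1}: every d_n is an eigenvalue (with eigenvector e_n), so {d_n} ⊂ sigma(D); the spectrum is closed, so its closure is too; and for lambda not in the closure, (D - lambda I) has bounded inverse (the diagonal entries 1/(d_n - lambda) are bounded). For our sequence d_n = 6 + 22/n, n = 1, 2, 3, ...:
  - {d_n} = {6 + 22/n : n ≥ 1}; the only limit point is 6
  - closure = {6 + 22/n : n ≥ 1} ∪ {6}
For the norm: a diagonal operator has ||D|| = sup_n |d_n|. Here d_n = 6 + 22/n is positive and decreasing, so sup_n |d_n| = d_1 = 6 + 22 = 28. So ||D|| = 28.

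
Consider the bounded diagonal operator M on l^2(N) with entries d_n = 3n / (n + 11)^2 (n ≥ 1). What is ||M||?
||M|| = 3/44 (attained at n = 11)

For M diagonal, ||M|| = sup_n |d_n|. Treat f(x) = 3x / (x + 11)^2 for real x > 0. By the quotient rule, f'(x) = 3(11 - x)/(x + 11)^3, which is positive for x < 11 and negative for x > 11. So f has a unique maximum at x = 11, and since 11 is a positive integer, the supremum over n ≥ 1 is attained at n = 11: d_11 = 3·11/(11 + 11)^2 = 3·11/484 = 3/44. Hence ||M|| = 3/44.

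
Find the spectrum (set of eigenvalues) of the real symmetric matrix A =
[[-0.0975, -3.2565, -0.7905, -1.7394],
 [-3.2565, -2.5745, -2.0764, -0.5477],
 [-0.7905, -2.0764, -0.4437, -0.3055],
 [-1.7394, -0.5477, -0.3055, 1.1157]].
sigma(A) ≈ {-6, 0, 1, 3}

A is real symmetric, so its spectrum consists of real eigenvalues. Expanding the characteristic polynomial of the displayed matrix gives
  det(λ I - A) = p(λ) = λ^4 + (2)λ^3 + (-21)λ^2 + (18)λ + (0).
Solving p(λ) = 0 yields eigenvalues ≈ -6, 0, 1, 3. (A is shown rounded to 4 decimals, so these recover the underlying integer eigenvalues to within that precision.)
Verification: the trace of A = -2 equals the sum of eigenvalues -2, and det(A) ≈ -0.0003 matches the eigenvalue product 0.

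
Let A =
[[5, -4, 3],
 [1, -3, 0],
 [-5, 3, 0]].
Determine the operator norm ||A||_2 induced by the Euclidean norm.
||A||_2 ≈ 9.2854 (= sqrt(largest eigenvalue of A^T A))

||A||_2 = sigma_max(A) = sqrt(lambda_max(A^T A)). Form the symmetric matrix M = A^T A =
[[51, -38, 15],
 [-38, 34, -12],
 [15, -12, 9]].
Its characteristic polynomial (trace, sum of principal 2x2 minors, determinant of M give the coefficients) is
  p(λ) = det(λ I - M) = λ^3 - 94λ^2 + 686λ - 1296.
No integer candidate from the rational root theorem (±divisors of 1296) is a root, so the roots are irrational. The cubic discriminant is Δ = 20056496 > 0, so there are three distinct real roots. p(3) = -57 and p(4) = 8 have opposite signs, so a root lies in (3, 4); Newton's method refines it to λ ≈ 3.5607. p(4) = 8 and p(5) = -91 have opposite signs, so a root lies in (4, 5); Newton's method refines it to λ ≈ 4.2215. p(86) = -1468 and p(87) = 5403 have opposite signs, so a root lies in (86, 87); Newton's method refines it to λ ≈ 86.2177. Check (Vieta): the three roots sum to 94, matching tr M = 94.
So the eigenvalues of A^T A are ≈ 3.5607, 4.2215, 86.2177 (all ≥ 0, as they must be for A^T A). The largest is λ_max ≈ 86.2177, hence ||A||_2 = sqrt(λ_max) ≈ 9.2854.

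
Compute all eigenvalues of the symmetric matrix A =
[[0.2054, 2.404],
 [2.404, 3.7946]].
sigma(A) ≈ {-1, 5}

A is real symmetric, so its spectrum consists of real eigenvalues. Expanding the characteristic polynomial of the displayed matrix gives
  det(λ I - A) = p(λ) = λ^2 + (-4)λ + (-5).
Solving p(λ) = 0 yields eigenvalues ≈ -1, 5. (A is shown rounded to 4 decimals, so these recover the underlying integer eigenvalues to within that precision.)
Verification: the trace of A = 4 equals the sum of eigenvalues 4, and det(A) ≈ -4.9998 matches the eigenvalue product -5.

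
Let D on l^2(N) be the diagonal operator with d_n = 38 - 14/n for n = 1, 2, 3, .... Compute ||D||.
||D|| = 38

For a diagonal operator on l^2 with entries d_n, ||D|| = sup_n |d_n|. Here d_1 = 24, d_2 = 31, ..., and d_n = 38 - 14/n increases monotonically toward 38. All terms lie in [24, 38), so |d_n| = d_n and the supremum is the limit 38, which is not attained by any individual d_n. Hence ||D|| = 38.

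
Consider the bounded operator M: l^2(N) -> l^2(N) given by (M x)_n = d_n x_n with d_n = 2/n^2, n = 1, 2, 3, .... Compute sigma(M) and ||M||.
sigma(M) = {2/n^2 : n ≥ 1} ∪ {0}; ||M|| = 2

A bounded diagonal operator on l^2 with diagonal entries d_n has spectrum equal to the closure of {d_n : n ≥ 1}: every d_n is an eigenvalue (with eigenvector e_n), so {d_n} ⊂ sigma(M); the spectrum is closed, so its closure is too; and for lambda not in the closure, (M - lambda I) has bounded inverse (the diagonal entries 1/(d_n - lambda) are bounded). For our sequence d_n = 2/n^2, n = 1, 2, 3, ...:
  - {d_n} = {2/n^2 : n ≥ 1}; the only limit point is 0
  - closure = {2/n^2 : n ≥ 1} ∪ {0}
For the norm: a diagonal operator has ||M|| = sup_n |d_n|. Here d_n = 2/n^2 is positive and decreasing, so sup_n |d_n| = d_1 = 2. So ||M|| = 2.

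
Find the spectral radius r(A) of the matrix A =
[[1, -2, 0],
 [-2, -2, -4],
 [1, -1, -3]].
r(A) = (2 + sqrt(48))/2 ≈ 4.4641

The eigenvalues of A are the roots of its characteristic polynomial. With M = A (coefficients from the trace, the sum of principal 2x2 minors, and det A):
  p(λ) = det(λ I - M) = λ^3 + 4λ^2 - 7λ - 22.
By the rational root theorem any rational root is an integer divisor of 22. Testing λ = -2: p(-2) = -8 + 16 + 14 - 22 = 0, so λ = -2 is a root. Dividing out (λ + 2) leaves p(λ) = (λ + 2)(λ^2 + 2λ - 11). For λ^2 + 2λ - 11 the discriminant is 48. It is nonnegative but not a perfect square, so the roots are real and irrational: λ = (-2 ± sqrt(48))/2 ≈ 2.4641, -4.4641.
Thus the eigenvalues (to 4 decimals) are 2.4641 (modulus 2.4641); -4.4641 (modulus 4.4641); -2 (modulus 2). The spectral radius is the largest modulus: r(A) = (2 + sqrt(48))/2 ≈ 4.4641. (Cross-check: r(A) ≤ ||A||_2 ≈ 5.6167; equality holds whenever A is normal, though it can also hold for some non-normal A.)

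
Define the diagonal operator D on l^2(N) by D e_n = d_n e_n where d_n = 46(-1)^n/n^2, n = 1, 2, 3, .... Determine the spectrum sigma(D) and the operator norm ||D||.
sigma(D) = {46(-1)^n/n^2 : n ≥ 1} ∪ {0}; ||D|| = 46

A bounded diagonal operator on l^2 with diagonal entries d_n has spectrum equal to the closure of {d_n : n ≥ 1}: every d_n is an eigenvalue (with eigenvector e_n), so {d_n} ⊂ sigma(D); the spectrum is closed, so its closure is too; and for lambda not in the closure, (D - lambda I) has bounded inverse (the diagonal entries 1/(d_n - lambda) are bounded). For our sequence d_n = 46(-1)^n/n^2, n = 1, 2, 3, ...:
  - {d_n} = {46(-1)^n/n^2 : n ≥ 1}; the only limit point is 0
  - closure = {46(-1)^n/n^2 : n ≥ 1} ∪ {0}
For the norm: a diagonal operator has ||D|| = sup_n |d_n|. Here |d_n| = 46/n^2 is decreasing, so sup_n |d_n| = |d_1| = 46. So ||D|| = 46.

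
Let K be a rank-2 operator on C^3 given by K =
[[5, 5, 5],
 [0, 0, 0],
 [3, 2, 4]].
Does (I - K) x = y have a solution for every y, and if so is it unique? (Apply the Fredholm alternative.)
(I - K) is invertible (det(I - K) = -3 ≠ 0), so for every y in C^3 the equation (I - K) x = y has a unique solution.

K has rank 2 and factors as K = U V^T = u1 v1^T + u2 v2^T with u1 = (-1, 0, -1), v1 = (-1, 1, -3), u2 = (2, 0, 1), v2 = (2, 3, 1) (multiplying out reproduces the displayed K). The nonzero eigenvalues of U V^T coincide with those of the 2 x 2 matrix G = V^T U = [[v1·u1, v1·u2], [v2·u1, v2·u2]] = [[4, -5], [-3, 5]], and by the Sylvester determinant identity det(I_3 - U V^T) = det(I_2 - V^T U) = det([[-3, 5], [3, -4]]) = (-3)(-4) - (5)(3) = -3. (Direct check: I - K =
[[-4, -5, -5],
 [0, 1, 0],
 [-3, -2, -3]]
has determinant -3.) The finite-dimensional Fredholm alternative says: either (I - K) is invertible, or ker(I - K) ≠ {0} and then range(I - K) = ker((I - K)^*)^⊥, with dim ker(I - K) = dim ker((I - K)^*). Since det(I - K) ≠ 0, 1 is not an eigenvalue of K and ker(I - K) = {0}, so we are in the first case: for every y there is a unique x = (I - K)^(-1) y. (Explicitly, by the Woodbury identity, (I - U V^T)^(-1) = I + U (I_2 - G)^(-1) V^T.)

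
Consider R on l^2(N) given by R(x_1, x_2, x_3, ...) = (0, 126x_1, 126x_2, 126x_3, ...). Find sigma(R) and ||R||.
sigma(R) = closed disk {z in C : |z| ≤ 126}; ||R|| = 126

Note R = 126·U where U is the unit right shift (U x)_k = x_{k-1} (with x_0 := 0); so ||R|| = 126||U|| and sigma(R) = 126·sigma(U). ||R x||^2 = sum_{k≥1} |126x_k|^2 = 15876||x||^2, so ||R|| = 126 and sigma(R) ⊂ {|z| ≤ 126}. For any |lambda| < 126, the equation (R - lambda I) x = 0 forces x_1 = 0, then 126x_k = lambda x_{k+1} ⇒ x = 0, so R has no eigenvalues. But (R - lambda I) is not surjective for |lambda| < 126: solving (R - lambda I) x = e_1 would require x_n proportional to (lambda/126)^(-n), which is not in l^2. So every |lambda| < 126 lies in the residual spectrum. The boundary |lambda| = 126 is in the approximate point spectrum (the spectrum is closed). Hence sigma(R) is the closed disk of radius 126.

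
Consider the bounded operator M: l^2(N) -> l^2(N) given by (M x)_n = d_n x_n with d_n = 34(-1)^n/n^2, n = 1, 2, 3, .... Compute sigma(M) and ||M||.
sigma(M) = {34(-1)^n/n^2 : n ≥ 1} ∪ {0}; ||M|| = 34

A bounded diagonal operator on l^2 with diagonal entries d_n has spectrum equal to the closure of {d_n : n ≥ 1}: every d_n is an eigenvalue (with eigenvector e_n), so {d_n} ⊂ sigma(M); the spectrum is closed, so its closure is too; and for lambda not in the closure, (M - lambda I) has bounded inverse (the diagonal entries 1/(d_n - lambda) are bounded). For our sequence d_n = 34(-1)^n/n^2, n = 1, 2, 3, ...:
  - {d_n} = {34(-1)^n/n^2 : n ≥ 1}; the only limit point is 0
  - closure = {34(-1)^n/n^2 : n ≥ 1} ∪ {0}
For the norm: a diagonal operator has ||M|| = sup_n |d_n|. Here |d_n| = 34/n^2 is decreasing, so sup_n |d_n| = |d_1| = 34. So ||M|| = 34.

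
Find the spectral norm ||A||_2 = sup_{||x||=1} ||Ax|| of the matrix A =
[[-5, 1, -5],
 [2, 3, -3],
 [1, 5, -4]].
||A||_2 ≈ 8.8707 (= sqrt(largest eigenvalue of A^T A))

||A||_2 = sigma_max(A) = sqrt(lambda_max(A^T A)). Form the symmetric matrix M = A^T A =
[[30, 6, 15],
 [6, 35, -34],
 [15, -34, 50]].
Its characteristic polynomial (trace, sum of principal 2x2 minors, determinant of M give the coefficients) is
  p(λ) = det(λ I - M) = λ^3 - 115λ^2 + 2883λ - 2025.
No integer candidate from the rational root theorem (±divisors of 2025) is a root, so the roots are irrational. The cubic discriminant is Δ = 13726700352 > 0, so there are three distinct real roots. p(0) = -2025 and p(1) = 744 have opposite signs, so a root lies in (0, 1); Newton's method refines it to λ ≈ 0.7231. p(35) = 880 and p(36) = -621 have opposite signs, so a root lies in (35, 36); Newton's method refines it to λ ≈ 35.5876. p(78) = -2259 and p(79) = 1056 have opposite signs, so a root lies in (78, 79); Newton's method refines it to λ ≈ 78.6892. Check (Vieta): the three roots sum to 115, matching tr M = 115.
So the eigenvalues of A^T A are ≈ 0.7231, 35.5876, 78.6892 (all ≥ 0, as they must be for A^T A). The largest is λ_max ≈ 78.6892, hence ||A||_2 = sqrt(λ_max) ≈ 8.8707.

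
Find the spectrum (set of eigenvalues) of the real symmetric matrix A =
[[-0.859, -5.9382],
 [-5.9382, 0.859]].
sigma(A) ≈ {-6, 6}

A is real symmetric, so its spectrum consists of real eigenvalues. Expanding the characteristic polynomial of the displayed matrix gives
  det(λ I - A) = p(λ) = λ^2 + (0)λ + (-36).
Solving p(λ) = 0 yields eigenvalues ≈ -6, 6. (A is shown rounded to 4 decimals, so these recover the underlying integer eigenvalues to within that precision.)
Verification: the trace of A = 0 equals the sum of eigenvalues 0, and det(A) ≈ -36.0001 matches the eigenvalue product -36.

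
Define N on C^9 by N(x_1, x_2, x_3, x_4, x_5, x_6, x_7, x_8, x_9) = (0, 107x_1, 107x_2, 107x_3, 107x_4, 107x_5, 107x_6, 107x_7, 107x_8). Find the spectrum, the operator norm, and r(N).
sigma(N) = {0}; ||N|| = 107; r(N) = 0. (N is nilpotent with N^9 = 0.)

On C^9, N is a strictly lower-triangular matrix with 107 on the subdiagonal and zeros elsewhere, so its characteristic polynomial is lambda^9 and every eigenvalue is 0: sigma(N) = {0}. For the operator norm, N e_i = 107e_{i+1} for i = 1, ..., 8 and N e_9 = 0, so the singular values of N are 107 (with multiplicity 8) and 0; hence ||N|| = 107. The spectral radius r(N) = max|lambda| = 0. Note ||N|| > r(N) — characteristic of non-normal nilpotent operators. Indeed N^9 = 0.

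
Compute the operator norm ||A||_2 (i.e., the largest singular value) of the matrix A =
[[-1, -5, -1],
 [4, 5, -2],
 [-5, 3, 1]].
||A||_2 ≈ 8.0301 (= sqrt(largest eigenvalue of A^T A))

||A||_2 = sigma_max(A) = sqrt(lambda_max(A^T A)). Form the symmetric matrix M = A^T A =
[[42, 10, -12],
 [10, 59, -2],
 [-12, -2, 6]].
Its characteristic polynomial (trace, sum of principal 2x2 minors, determinant of M give the coefficients) is
  p(λ) = det(λ I - M) = λ^3 - 107λ^2 + 2836λ - 6084.
No integer candidate from the rational root theorem (±divisors of 6084) is a root, so the roots are irrational. The cubic discriminant is Δ = 3264086544 > 0, so there are three distinct real roots. p(2) = -832 and p(3) = 1488 have opposite signs, so a root lies in (2, 3); Newton's method refines it to λ ≈ 2.3489. p(40) = 156 and p(41) = -754 have opposite signs, so a root lies in (40, 41); Newton's method refines it to λ ≈ 40.1692. p(64) = -708 and p(65) = 806 have opposite signs, so a root lies in (64, 65); Newton's method refines it to λ ≈ 64.4819. Check (Vieta): the three roots sum to 107, matching tr M = 107.
So the eigenvalues of A^T A are ≈ 2.3489, 40.1692, 64.4819 (all ≥ 0, as they must be for A^T A). The largest is λ_max ≈ 64.4819, hence ||A||_2 = sqrt(λ_max) ≈ 8.0301.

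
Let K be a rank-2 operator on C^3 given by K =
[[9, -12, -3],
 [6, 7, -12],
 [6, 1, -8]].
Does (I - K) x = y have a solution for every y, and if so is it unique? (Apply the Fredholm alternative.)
(I - K) is invertible (det(I - K) = 30 ≠ 0), so for every y in C^3 the equation (I - K) x = y has a unique solution.

K has rank 2 and factors as K = U V^T = u1 v1^T + u2 v2^T with u1 = (3, 2, 2), v1 = (3, -1, -3), u2 = (3, -3, -1), v2 = (0, -3, 2) (multiplying out reproduces the displayed K). The nonzero eigenvalues of U V^T coincide with those of the 2 x 2 matrix G = V^T U = [[v1·u1, v1·u2], [v2·u1, v2·u2]] = [[1, 15], [-2, 7]], and by the Sylvester determinant identity det(I_3 - U V^T) = det(I_2 - V^T U) = det([[0, -15], [2, -6]]) = (0)(-6) - (-15)(2) = 30. (Direct check: I - K =
[[-8, 12, 3],
 [-6, -6, 12],
 [-6, -1, 9]]
has determinant 30.) The finite-dimensional Fredholm alternative says: either (I - K) is invertible, or ker(I - K) ≠ {0} and then range(I - K) = ker((I - K)^*)^⊥, with dim ker(I - K) = dim ker((I - K)^*). Since det(I - K) ≠ 0, 1 is not an eigenvalue of K and ker(I - K) = {0}, so we are in the first case: for every y there is a unique x = (I - K)^(-1) y. (Explicitly, by the Woodbury identity, (I - U V^T)^(-1) = I + U (I_2 - G)^(-1) V^T.)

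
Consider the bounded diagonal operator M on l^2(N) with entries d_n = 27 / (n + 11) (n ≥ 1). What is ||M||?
||M|| = 9/4 (attained at n = 1)

For M diagonal, ||M|| = sup_n |d_n| = sup_n 27/(n + 11). This is positive and strictly decreasing in n, so the supremum is attained at n = 1: d_1 = 27/(1 + 11) = 9/4. Hence ||M|| = 9/4.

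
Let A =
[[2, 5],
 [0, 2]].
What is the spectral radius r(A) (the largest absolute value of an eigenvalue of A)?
r(A) = 2

The eigenvalues of A are the roots of its characteristic polynomial. With M = A (coefficients from the trace and determinant):
  p(λ) = det(λ I - M) = λ^2 - 4λ + 4.
For λ^2 - 4λ + 4 the discriminant is 0. It is a perfect square (0^2), so the roots are rational: λ = (4 ± 0)/2 = 2, 2.
Thus the eigenvalues (to 4 decimals) are 2 (modulus 2). The spectral radius is the largest modulus: r(A) = 2. (Cross-check: r(A) ≤ ||A||_2 ≈ 5.7016; equality holds whenever A is normal, though it can also hold for some non-normal A.)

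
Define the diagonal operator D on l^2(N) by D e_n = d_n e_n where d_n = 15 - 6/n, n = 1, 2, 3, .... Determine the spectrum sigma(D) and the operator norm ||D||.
sigma(D) = {15 - 6/n : n ≥ 1} ∪ {15}; ||D|| = 15

A bounded diagonal operator on l^2 with diagonal entries d_n has spectrum equal to the closure of {d_n : n ≥ 1}: every d_n is an eigenvalue (with eigenvector e_n), so {d_n} ⊂ sigma(D); the spectrum is closed, so its closure is too; and for lambda not in the closure, (D - lambda I) has bounded inverse (the diagonal entries 1/(d_n - lambda) are bounded). For our sequence d_n = 15 - 6/n, n = 1, 2, 3, ...:
  - {d_n} = {15 - 6/n : n ≥ 1}; the only limit point is 15
  - closure = {15 - 6/n : n ≥ 1} ∪ {15}
For the norm: a diagonal operator has ||D|| = sup_n |d_n|. Here d_n = 15 - 6/n increases monotonically from d_1 = 9 toward 15, with all terms in [9, 15); so sup_n |d_n| = 15 (the supremum is the limit, not attained). So ||D|| = 15.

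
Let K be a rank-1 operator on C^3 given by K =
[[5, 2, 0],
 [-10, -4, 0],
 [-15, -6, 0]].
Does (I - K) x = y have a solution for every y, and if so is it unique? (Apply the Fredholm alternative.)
(I - K) is singular (det(I - K) = 0, i.e. 1 ∈ sigma(K)). (I - K) x = y is solvable iff y ⊥ ker((I - K)^*) = span{(5, 2, 0)}, i.e. iff 5y_1 + 2y_2 = 0. When solvable, the solutions are x = y + c·(1, -2, -3), c arbitrary (ker(I - K) = span{(1, -2, -3)}, dimension 1).

K has rank 1, so it is an outer product K = u v^T: every row of K is a multiple of one row vector. Reading off the entries, u = (1, -2, -3) and v = (5, 2, 0) (row i of K equals u_i·v^T). A rank-one matrix u v^T satisfies K u = u (v·u) and kills the (2)-dimensional subspace v^⊥, so its characteristic polynomial is lambda^2 (lambda - v·u) with v·u = tr K = 1. Hence the eigenvalues of I - K are 1 (multiplicity 2) and 1 - (1) = 0, so det(I - K) = 0. (Direct check: I - K =
[[-4, -2, 0],
 [10, 5, 0],
 [15, 6, 1]]
has determinant 0.) So 1 is an eigenvalue of K and (I - K) is not invertible. The finite-dimensional Fredholm alternative says: either (I - K) is invertible, or ker(I - K) ≠ {0} and then range(I - K) = ker((I - K)^*)^⊥, with dim ker(I - K) = dim ker((I - K)^*). We are in the second case, so we need both kernels. Kernel of I - K: (I - K) u = u - u (v·u) = u - u = 0, so ker(I - K) = span{u} = span{(1, -2, -3)} (it is exactly 1-dimensional because rank(I - K) = 2). Kernel of the adjoint: K is real, so (I - K)^* = I - K^T = I - v u^T, and (I - v u^T) v = v - v (u·v) = 0; hence ker((I - K)^*) = span{v} = span{(5, 2, 0)}. Therefore (I - K) x = y is solvable iff <y, v> = 0, i.e. iff 5y_1 + 2y_2 = 0. When this holds, K y = u (v·y) = 0, so (I - K) y = y and x = y is a particular solution; the full solution set is the line x = y + c·u = y + c·(1, -2, -3), c ∈ C.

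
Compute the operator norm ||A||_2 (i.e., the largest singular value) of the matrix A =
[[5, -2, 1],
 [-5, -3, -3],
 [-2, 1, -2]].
||A||_2 ≈ 8.1053 (= sqrt(largest eigenvalue of A^T A))

||A||_2 = sigma_max(A) = sqrt(lambda_max(A^T A)). Form the symmetric matrix M = A^T A =
[[54, 3, 24],
 [3, 14, 5],
 [24, 5, 14]].
Its characteristic polynomial (trace, sum of principal 2x2 minors, determinant of M give the coefficients) is
  p(λ) = det(λ I - M) = λ^3 - 82λ^2 + 1098λ - 1764.
No integer candidate from the rational root theorem (±divisors of 1764) is a root, so the roots are irrational. The cubic discriminant is Δ = 1695823200 > 0, so there are three distinct real roots. p(1) = -747 and p(2) = 112 have opposite signs, so a root lies in (1, 2); Newton's method refines it to λ ≈ 1.8587. p(14) = 280 and p(15) = -369 have opposite signs, so a root lies in (14, 15); Newton's method refines it to λ ≈ 14.4461. p(65) = -2219 and p(66) = 1008 have opposite signs, so a root lies in (65, 66); Newton's method refines it to λ ≈ 65.6952. Check (Vieta): the three roots sum to 82, matching tr M = 82.
So the eigenvalues of A^T A are ≈ 1.8587, 14.4461, 65.6952 (all ≥ 0, as they must be for A^T A). The largest is λ_max ≈ 65.6952, hence ||A||_2 = sqrt(λ_max) ≈ 8.1053.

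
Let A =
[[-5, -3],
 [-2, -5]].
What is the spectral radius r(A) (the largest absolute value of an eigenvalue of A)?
r(A) = (10 + sqrt(24))/2 ≈ 7.4495

The eigenvalues of A are the roots of its characteristic polynomial. With M = A (coefficients from the trace and determinant):
  p(λ) = det(λ I - M) = λ^2 + 10λ + 19.
For λ^2 + 10λ + 19 the discriminant is 24. It is nonnegative but not a perfect square, so the roots are real and irrational: λ = (-10 ± sqrt(24))/2 ≈ -2.5505, -7.4495.
Thus the eigenvalues (to 4 decimals) are -2.5505 (modulus 2.5505); -7.4495 (modulus 7.4495). The spectral radius is the largest modulus: r(A) = (10 + sqrt(24))/2 ≈ 7.4495. (Cross-check: r(A) ≤ ||A||_2 ≈ 7.5249; equality holds whenever A is normal, though it can also hold for some non-normal A.)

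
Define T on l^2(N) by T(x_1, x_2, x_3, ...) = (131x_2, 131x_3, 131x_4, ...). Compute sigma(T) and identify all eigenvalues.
sigma(T) = closed disk {z in C : |z| ≤ 131}; sigma_p(T) = open disk {z in C : |z| < 131}

Note T = 131·V where V is the unit left shift (V x)_k = x_{k+1}; so sigma(T) = 131·sigma(V) and ||T|| = 131||V||. ||T x||^2 = 17161sum_{k≥2} |x_k|^2 ≤ 17161||x||^2, with equality on {x : x_1 = 0}, so ||T|| = 131. For any lambda with |lambda| < 131, set r = lambda/131 (|r| < 1); the vector x = (1, r, r^2, ...) is in l^2 and satisfies T x = 131(r, r^2, ...) = lambda x, so lambda is an eigenvalue. On the boundary |lambda| = 131 the geometric series diverges, so no l^2 eigenvector exists, but these lambda lie in the approximate point spectrum. Hence sigma(T) is the closed disk of radius 131 and sigma_p(T) is the open disk.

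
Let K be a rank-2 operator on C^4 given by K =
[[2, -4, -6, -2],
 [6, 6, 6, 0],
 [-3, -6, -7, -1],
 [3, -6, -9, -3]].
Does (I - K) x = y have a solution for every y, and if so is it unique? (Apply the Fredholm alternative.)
(I - K) is invertible (det(I - K) = -5 ≠ 0), so for every y in C^4 the equation (I - K) x = y has a unique solution.

K has rank 2 and factors as K = U V^T = u1 v1^T + u2 v2^T with u1 = (2, -3, 3, 3), v1 = (1, -2, -3, -1), u2 = (0, 3, -2, 0), v2 = (3, 0, -1, -1) (multiplying out reproduces the displayed K). The nonzero eigenvalues of U V^T coincide with those of the 2 x 2 matrix G = V^T U = [[v1·u1, v1·u2], [v2·u1, v2·u2]] = [[-4, 0], [0, 2]], and by the Sylvester determinant identity det(I_4 - U V^T) = det(I_2 - V^T U) = det([[5, 0], [0, -1]]) = (5)(-1) - (0)(0) = -5. (Direct check: I - K =
[[-1, 4, 6, 2],
 [-6, -5, -6, 0],
 [3, 6, 8, 1],
 [-3, 6, 9, 4]]
has determinant -5.) The finite-dimensional Fredholm alternative says: either (I - K) is invertible, or ker(I - K) ≠ {0} and then range(I - K) = ker((I - K)^*)^⊥, with dim ker(I - K) = dim ker((I - K)^*). Since det(I - K) ≠ 0, 1 is not an eigenvalue of K and ker(I - K) = {0}, so we are in the first case: for every y there is a unique x = (I - K)^(-1) y. (Explicitly, by the Woodbury identity, (I - U V^T)^(-1) = I + U (I_2 - G)^(-1) V^T.)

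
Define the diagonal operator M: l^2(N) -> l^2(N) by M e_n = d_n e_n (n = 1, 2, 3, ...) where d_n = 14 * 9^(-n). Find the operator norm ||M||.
||M|| = 14/9 (attained at n = 1)

For M diagonal, ||M|| = sup_n |d_n|. The sequence d_n = 14 * 9^(-n) is positive and strictly decreasing (ratio 9^(-1) < 1), so the supremum is d_1 = 14/9. Hence ||M|| = 14/9.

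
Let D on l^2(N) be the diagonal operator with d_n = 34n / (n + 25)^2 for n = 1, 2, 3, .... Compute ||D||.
||D|| = 17/50 (attained at n = 25)

For D diagonal, ||D|| = sup_n |d_n|. Treat f(x) = 34x / (x + 25)^2 for real x > 0. By the quotient rule, f'(x) = 34(25 - x)/(x + 25)^3, which is positive for x < 25 and negative for x > 25. So f has a unique maximum at x = 25, and since 25 is a positive integer, the supremum over n ≥ 1 is attained at n = 25: d_25 = 34·25/(25 + 25)^2 = 34·25/2500 = 17/50. Hence ||D|| = 17/50.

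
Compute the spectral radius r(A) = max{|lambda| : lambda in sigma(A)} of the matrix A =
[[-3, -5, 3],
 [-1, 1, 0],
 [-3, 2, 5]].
r(A) ≈ 3.3712

The eigenvalues of A are the roots of its characteristic polynomial. With M = A (coefficients from the trace, the sum of principal 2x2 minors, and det A):
  p(λ) = det(λ I - M) = λ^3 - 3λ^2 - 9λ + 37.
No integer candidate from the rational root theorem (±divisors of 37) is a root, so the roots are irrational. The cubic discriminant is Δ = -11340 < 0, so there is one real root and a complex-conjugate pair. p(-4) = -39 and p(-3) = 10 have opposite signs, so a root lies in (-4, -3); Newton's method refines it to λ ≈ -3.2555. Dividing out (λ - (-3.2555)) leaves approximately λ^2 - 6.2555λ + 11.3652. For λ^2 - 6.2555λ + 11.3652 the discriminant is -6.329. It is negative, so the remaining roots are the complex-conjugate pair λ ≈ 3.1278 ± 1.2579i. Their product equals the constant term, so |λ|^2 ≈ 11.3652 and |λ| ≈ 3.3712.
Thus the eigenvalues (to 4 decimals) are -3.2555 (modulus 3.2555); 3.1278 ± 1.2579i (modulus 3.3712). The spectral radius is the largest modulus: r(A) ≈ 3.3712. (Cross-check: r(A) ≤ ||A||_2 ≈ 7.4011; equality holds whenever A is normal, though it can also hold for some non-normal A.)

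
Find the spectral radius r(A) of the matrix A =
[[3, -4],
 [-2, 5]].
r(A) = 7

The eigenvalues of A are the roots of its characteristic polynomial. With M = A (coefficients from the trace and determinant):
  p(λ) = det(λ I - M) = λ^2 - 8λ + 7.
For λ^2 - 8λ + 7 the discriminant is 36. It is a perfect square (6^2), so the roots are rational: λ = (8 ± 6)/2 = 7, 1.
Thus the eigenvalues (to 4 decimals) are 7 (modulus 7); 1 (modulus 1). The spectral radius is the largest modulus: r(A) = 7. (Cross-check: r(A) ≤ ||A||_2 ≈ 7.2854; equality holds whenever A is normal, though it can also hold for some non-normal A.)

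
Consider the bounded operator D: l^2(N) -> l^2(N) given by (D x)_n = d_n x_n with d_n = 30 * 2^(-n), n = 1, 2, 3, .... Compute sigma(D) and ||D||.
sigma(D) = {30 * 2^(-n) : n ≥ 1} ∪ {0}; ||D|| = 15

A bounded diagonal operator on l^2 with diagonal entries d_n has spectrum equal to the closure of {d_n : n ≥ 1}: every d_n is an eigenvalue (with eigenvector e_n), so {d_n} ⊂ sigma(D); the spectrum is closed, so its closure is too; and for lambda not in the closure, (D - lambda I) has bounded inverse (the diagonal entries 1/(d_n - lambda) are bounded). For our sequence d_n = 30 * 2^(-n), n = 1, 2, 3, ...:
  - {d_n} = {30 * 2^(-n) : n ≥ 1}; the only limit point is 0
  - closure = {30 * 2^(-n) : n ≥ 1} ∪ {0}
For the norm: a diagonal operator has ||D|| = sup_n |d_n|. Here d_n = 30 * 2^(-n) is positive and decreasing, so sup_n |d_n| = d_1 = 30/2 = 15. So ||D|| = 15.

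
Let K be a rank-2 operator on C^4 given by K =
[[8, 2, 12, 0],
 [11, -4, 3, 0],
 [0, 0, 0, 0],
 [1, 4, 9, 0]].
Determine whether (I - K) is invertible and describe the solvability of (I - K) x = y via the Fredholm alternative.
(I - K) is invertible (det(I - K) = -57 ≠ 0), so for every y in C^4 the equation (I - K) x = y has a unique solution.

K has rank 2 and factors as K = U V^T = u1 v1^T + u2 v2^T with u1 = (-3, -3, 0, -1), v1 = (-3, 0, -3, 0), u2 = (1, -2, 0, 2), v2 = (-1, 2, 3, 0) (multiplying out reproduces the displayed K). The nonzero eigenvalues of U V^T coincide with those of the 2 x 2 matrix G = V^T U = [[v1·u1, v1·u2], [v2·u1, v2·u2]] = [[9, -3], [-3, -5]], and by the Sylvester determinant identity det(I_4 - U V^T) = det(I_2 - V^T U) = det([[-8, 3], [3, 6]]) = (-8)(6) - (3)(3) = -57. (Direct check: I - K =
[[-7, -2, -12, 0],
 [-11, 5, -3, 0],
 [0, 0, 1, 0],
 [-1, -4, -9, 1]]
has determinant -57.) The finite-dimensional Fredholm alternative says: either (I - K) is invertible, or ker(I - K) ≠ {0} and then range(I - K) = ker((I - K)^*)^⊥, with dim ker(I - K) = dim ker((I - K)^*). Since det(I - K) ≠ 0, 1 is not an eigenvalue of K and ker(I - K) = {0}, so we are in the first case: for every y there is a unique x = (I - K)^(-1) y. (Explicitly, by the Woodbury identity, (I - U V^T)^(-1) = I + U (I_2 - G)^(-1) V^T.)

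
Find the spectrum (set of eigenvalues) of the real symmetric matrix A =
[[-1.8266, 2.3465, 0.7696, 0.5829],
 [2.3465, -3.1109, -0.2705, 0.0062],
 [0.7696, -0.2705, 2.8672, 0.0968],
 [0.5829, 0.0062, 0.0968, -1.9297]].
sigma(A) ≈ {-5, -2, 0, 3}

A is real symmetric, so its spectrum consists of real eigenvalues. Expanding the characteristic polynomial of the displayed matrix gives
  det(λ I - A) = p(λ) = λ^4 + (4)λ^3 + (-11)λ^2 + (-30)λ + (0).
Solving p(λ) = 0 yields eigenvalues ≈ -5, -2, 0, 3. (A is shown rounded to 4 decimals, so these recover the underlying integer eigenvalues to within that precision.)
Verification: the trace of A = -4 equals the sum of eigenvalues -4, and det(A) ≈ 0.0004 matches the eigenvalue product 0.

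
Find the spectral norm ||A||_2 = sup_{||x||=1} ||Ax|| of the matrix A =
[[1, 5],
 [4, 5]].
||A||_2 = sqrt((67 + sqrt(3589))/2) ≈ 7.9658 (= sqrt(largest eigenvalue of A^T A))

||A||_2 = sigma_max(A) = sqrt(lambda_max(A^T A)). Form the symmetric matrix M = A^T A =
[[17, 25],
 [25, 50]].
Its characteristic polynomial (trace, determinant of M give the coefficients) is
  p(λ) = det(λ I - M) = λ^2 - 67λ + 225.
For λ^2 - 67λ + 225 the discriminant is 3589. It is nonnegative but not a perfect square, so the roots are real and irrational: λ = (67 ± sqrt(3589))/2 ≈ 63.4541, 3.5459.
So the eigenvalues of A^T A are ≈ 3.5459, 63.4541 (all ≥ 0, as they must be for A^T A). The largest is λ_max = (67 + sqrt(3589))/2 ≈ 63.4541, hence ||A||_2 = sqrt(λ_max) = sqrt((67 + sqrt(3589))/2) ≈ 7.9658.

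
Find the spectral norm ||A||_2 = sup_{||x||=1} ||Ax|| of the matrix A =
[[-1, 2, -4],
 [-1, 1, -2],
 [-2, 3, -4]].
||A||_2 ≈ 7.4312 (= sqrt(largest eigenvalue of A^T A))

||A||_2 = sigma_max(A) = sqrt(lambda_max(A^T A)). Form the symmetric matrix M = A^T A =
[[6, -9, 14],
 [-9, 14, -22],
 [14, -22, 36]].
Its characteristic polynomial (trace, sum of principal 2x2 minors, determinant of M give the coefficients) is
  p(λ) = det(λ I - M) = λ^3 - 56λ^2 + 43λ - 4.
No integer candidate from the rational root theorem (±divisors of 4) is a root, so the roots are irrational. The cubic discriminant is Δ = 2843524 > 0, so there are three distinct real roots. p(0) = -4 and p(0.5) = 3.625 have opposite signs, so a root lies in (0, 0.5); Newton's method refines it to λ ≈ 0.1083. p(0.5) = 3.625 and p(1) = -16 have opposite signs, so a root lies in (0.5, 1); Newton's method refines it to λ ≈ 0.6691. p(55) = -664 and p(56) = 2404 have opposite signs, so a root lies in (55, 56); Newton's method refines it to λ ≈ 55.2226. Check (Vieta): the three roots sum to 56, matching tr M = 56.
So the eigenvalues of A^T A are ≈ 0.1083, 0.6691, 55.2226 (all ≥ 0, as they must be for A^T A). The largest is λ_max ≈ 55.2226, hence ||A||_2 = sqrt(λ_max) ≈ 7.4312.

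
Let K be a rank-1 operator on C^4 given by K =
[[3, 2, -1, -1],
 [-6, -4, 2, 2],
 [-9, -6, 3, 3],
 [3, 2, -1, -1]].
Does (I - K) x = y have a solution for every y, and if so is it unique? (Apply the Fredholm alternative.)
(I - K) is singular (det(I - K) = 0, i.e. 1 ∈ sigma(K)). (I - K) x = y is solvable iff y ⊥ ker((I - K)^*) = span{(-3, -2, 1, 1)}, i.e. iff -3y_1 - 2y_2 + y_3 + y_4 = 0. When solvable, the solutions are x = y + c·(-1, 2, 3, -1), c arbitrary (ker(I - K) = span{(-1, 2, 3, -1)}, dimension 1).

K has rank 1, so it is an outer product K = u v^T: every row of K is a multiple of one row vector. Reading off the entries, u = (-1, 2, 3, -1) and v = (-3, -2, 1, 1) (row i of K equals u_i·v^T). A rank-one matrix u v^T satisfies K u = u (v·u) and kills the (3)-dimensional subspace v^⊥, so its characteristic polynomial is lambda^3 (lambda - v·u) with v·u = tr K = 1. Hence the eigenvalues of I - K are 1 (multiplicity 3) and 1 - (1) = 0, so det(I - K) = 0. (Direct check: I - K =
[[-2, -2, 1, 1],
 [6, 5, -2, -2],
 [9, 6, -2, -3],
 [-3, -2, 1, 2]]
has determinant 0.) So 1 is an eigenvalue of K and (I - K) is not invertible. The finite-dimensional Fredholm alternative says: either (I - K) is invertible, or ker(I - K) ≠ {0} and then range(I - K) = ker((I - K)^*)^⊥, with dim ker(I - K) = dim ker((I - K)^*). We are in the second case, so we need both kernels. Kernel of I - K: (I - K) u = u - u (v·u) = u - u = 0, so ker(I - K) = span{u} = span{(-1, 2, 3, -1)} (it is exactly 1-dimensional because rank(I - K) = 3). Kernel of the adjoint: K is real, so (I - K)^* = I - K^T = I - v u^T, and (I - v u^T) v = v - v (u·v) = 0; hence ker((I - K)^*) = span{v} = span{(-3, -2, 1, 1)}. Therefore (I - K) x = y is solvable iff <y, v> = 0, i.e. iff -3y_1 - 2y_2 + y_3 + y_4 = 0. When this holds, K y = u (v·y) = 0, so (I - K) y = y and x = y is a particular solution; the full solution set is the line x = y + c·u = y + c·(-1, 2, 3, -1), c ∈ C.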